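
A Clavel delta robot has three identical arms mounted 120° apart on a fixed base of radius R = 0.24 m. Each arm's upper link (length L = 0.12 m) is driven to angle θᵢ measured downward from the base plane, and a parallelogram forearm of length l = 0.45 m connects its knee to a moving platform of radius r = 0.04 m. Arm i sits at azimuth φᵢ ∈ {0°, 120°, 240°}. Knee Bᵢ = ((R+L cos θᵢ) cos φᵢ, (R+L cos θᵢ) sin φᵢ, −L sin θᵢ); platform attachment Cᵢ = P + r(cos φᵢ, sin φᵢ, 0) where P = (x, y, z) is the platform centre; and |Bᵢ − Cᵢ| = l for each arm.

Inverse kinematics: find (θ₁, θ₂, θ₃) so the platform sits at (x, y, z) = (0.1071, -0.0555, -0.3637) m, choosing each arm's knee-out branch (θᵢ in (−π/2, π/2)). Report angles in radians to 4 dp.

θ₁ = -0.2616, θ₂ = 1.0470, θ₃ = 0.5235

arm 1 (φ=0.0°): x'=0.1071, y'=-0.0555
  A=0.0929, B=-0.3637, C=(l²−L²−A²−y'²−z²)/(2L)=0.1838
  θ1 = atan2(B,A) + arccos(C/0.3754) = -0.2616
φ2=120.0° → target in arm frame (-0.1016, -0.0650)
  A cos θ + B sin θ = C:  0.3016·cos θ + -0.3637·sin θ = -0.1641
  γ=atan2(-0.3637,0.3016)=-0.8784;  ψ=arccos(-0.3472)=1.9254;  θ2=γ+ψ≈1.0470
φ3=240.0° → target in arm frame (-0.0055, 0.1205)
  A=0.2055, B=-0.3637, C=(l²−L²−A²−y'²−z²)/(2L)=-0.0038
  γ=atan2(-0.3637,0.2055)=-1.0565;  ψ=arccos(-0.0092)=1.5800;  θ3=γ+ψ≈0.5235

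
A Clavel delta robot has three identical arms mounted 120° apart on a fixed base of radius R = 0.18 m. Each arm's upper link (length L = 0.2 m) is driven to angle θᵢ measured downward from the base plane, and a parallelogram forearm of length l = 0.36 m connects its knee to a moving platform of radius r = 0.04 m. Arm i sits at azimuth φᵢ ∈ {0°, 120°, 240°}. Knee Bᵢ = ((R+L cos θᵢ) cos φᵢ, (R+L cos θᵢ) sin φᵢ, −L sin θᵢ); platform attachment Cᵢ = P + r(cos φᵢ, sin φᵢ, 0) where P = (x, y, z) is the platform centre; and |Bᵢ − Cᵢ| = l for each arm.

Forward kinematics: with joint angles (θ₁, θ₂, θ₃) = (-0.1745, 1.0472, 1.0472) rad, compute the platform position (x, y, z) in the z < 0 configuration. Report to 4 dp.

S1 = (0.3370·cos0.0°, 0.3370·sin0.0°, 0.0347) = (0.3370, 0.0000, 0.0347)
arm 2 at φ=120.0°: e+L cos θ2 = 0.2400;  S2 = (-0.1200, 0.2078, -0.1732)
S3 = (0.2400·cos240.0°, 0.2400·sin240.0°, -0.1732) = (-0.1200, -0.2078, -0.1732)
|S₂|²−|S₁|² = -0.0271;  |S₃|²−|S₁|² = -0.0271
linear system: -0.9139x+0.4157y = -0.0271−-0.4159z; -0.9139x+-0.4157y = -0.0271−-0.4159z
det = 0.7598;  x = 0.0297+-0.4550z,  y = 0.0000+0.0000z
into |P−S₁|² = l²: 1.2070z² + 0.2102z + -0.0340 = 0;  Δ = 0.2083;  z = -0.2761 or 0.1020 → z<0 root = -0.2761
x = 0.1553, y = 0.0000

(0.1553, 0.0000, -0.2761)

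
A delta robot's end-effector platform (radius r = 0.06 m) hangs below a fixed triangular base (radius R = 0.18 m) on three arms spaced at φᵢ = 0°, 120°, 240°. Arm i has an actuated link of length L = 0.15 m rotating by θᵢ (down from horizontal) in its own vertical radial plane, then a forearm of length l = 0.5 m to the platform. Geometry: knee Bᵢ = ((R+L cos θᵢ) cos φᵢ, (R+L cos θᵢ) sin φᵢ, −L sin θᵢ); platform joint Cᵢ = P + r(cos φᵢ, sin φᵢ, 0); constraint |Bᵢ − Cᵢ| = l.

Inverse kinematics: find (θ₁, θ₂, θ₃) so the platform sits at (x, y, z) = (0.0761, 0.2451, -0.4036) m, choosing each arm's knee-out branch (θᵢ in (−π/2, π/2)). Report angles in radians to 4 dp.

θ₁ = 0.0869, θ₂ = -0.3493, θ₃ = 1.2214

rotate P by −φ1: (0.0761, 0.2451, -0.4036)
  A cos θ + B sin θ = C:  0.0439·cos θ + -0.4036·sin θ = 0.0087
  γ=atan2(-0.4036,0.0439)=-1.4625;  ψ=arccos(0.0214)=1.5494;  θ1=γ+ψ≈0.0869
φ2=120.0° → target in arm frame (0.1742, -0.1885)
  A=-0.0542, B=-0.4036, C=(l²−L²−A²−y'²−z²)/(2L)=0.0872
  √(A²+B²)=0.4072;  θ2 = -1.7043+1.3551 ≈ -0.3493
rotate P by −φ3: (-0.2503, -0.0566, -0.4036)
  A cos θ + B sin θ = C:  0.3703·cos θ + -0.4036·sin θ = -0.2524
  γ=atan2(-0.4036,0.3703)=-0.8284;  ψ=arccos(-0.4609)=2.0498;  θ3=γ+ψ≈1.2214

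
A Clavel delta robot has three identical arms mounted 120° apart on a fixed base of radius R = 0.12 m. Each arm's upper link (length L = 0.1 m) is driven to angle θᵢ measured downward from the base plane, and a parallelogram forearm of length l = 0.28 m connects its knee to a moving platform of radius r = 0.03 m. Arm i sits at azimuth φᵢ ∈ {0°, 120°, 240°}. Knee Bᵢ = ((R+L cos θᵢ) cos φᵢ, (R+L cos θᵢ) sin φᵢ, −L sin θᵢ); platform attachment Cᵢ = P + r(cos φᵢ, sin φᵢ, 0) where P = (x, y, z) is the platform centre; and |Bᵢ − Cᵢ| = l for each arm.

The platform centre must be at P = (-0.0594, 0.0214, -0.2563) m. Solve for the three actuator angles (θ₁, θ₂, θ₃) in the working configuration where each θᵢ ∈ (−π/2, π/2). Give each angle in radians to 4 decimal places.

rotate P by −φ1: (-0.0594, 0.0214, -0.2563)
  A=0.1494, B=-0.2563, C=(l²−L²−A²−y'²−z²)/(2L)=-0.1003
  γ=atan2(-0.2563,0.1494)=-1.0430;  ψ=arccos(-0.3382)=1.9158;  θ1=γ+ψ≈0.8728
φ2=120.0° → target in arm frame (0.0482, 0.0407)
  e−x'=0.0418;  (l²−L²−(e−x')²−y'²−z²)/2L = -0.0035
  θ2 = atan2(B,A) + arccos(C/0.2597) = 0.1749
φ3=240.0° → target in arm frame (0.0112, -0.0621)
  e−x'=0.0788;  (l²−L²−(e−x')²−y'²−z²)/2L = -0.0368
  θ3 = atan2(B,A) + arccos(C/0.2681) = 0.4362

θ₁ = 0.8728, θ₂ = 0.1749, θ₃ = 0.4362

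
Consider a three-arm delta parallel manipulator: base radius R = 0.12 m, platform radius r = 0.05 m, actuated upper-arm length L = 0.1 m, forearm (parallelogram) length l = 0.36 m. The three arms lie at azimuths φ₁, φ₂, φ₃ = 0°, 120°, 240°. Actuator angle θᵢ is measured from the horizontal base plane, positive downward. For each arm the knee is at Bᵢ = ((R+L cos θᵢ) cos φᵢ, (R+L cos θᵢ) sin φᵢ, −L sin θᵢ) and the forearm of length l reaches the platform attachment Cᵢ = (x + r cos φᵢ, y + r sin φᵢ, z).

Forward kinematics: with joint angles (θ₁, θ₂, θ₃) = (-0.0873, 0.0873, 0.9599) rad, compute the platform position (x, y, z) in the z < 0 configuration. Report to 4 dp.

(0.0860, 0.1106, -0.3235)

arm 1 at φ=0.0°: e+L cos θ1 = 0.1696;  S1 = (0.1696, 0.0000, 0.0087)
arm 2 at φ=120.0°: e+L cos θ2 = 0.1696;  S2 = (-0.0848, 0.1469, -0.0087)
arm 3 at φ=240.0°: e+L cos θ3 = 0.1274;  S3 = (-0.0637, -0.1103, -0.0819)
|S₂|²−|S₁|² = 0.0000;  |S₃|²−|S₁|² = -0.0059
plane₁₂: -0.5089x+0.2938y+-0.0349z = 0.0000
Cramer: x(z) = 0.0070-0.2444z;  y(z) = 0.0121-0.3047z
quadratic in z: (1.1526)z²+(0.0547)z+(-0.1029)=0, √Δ=0.6910 → z ∈ {-0.3235, 0.2760}; z = -0.3235 (taking z<0)
x = 0.0860, y = 0.1106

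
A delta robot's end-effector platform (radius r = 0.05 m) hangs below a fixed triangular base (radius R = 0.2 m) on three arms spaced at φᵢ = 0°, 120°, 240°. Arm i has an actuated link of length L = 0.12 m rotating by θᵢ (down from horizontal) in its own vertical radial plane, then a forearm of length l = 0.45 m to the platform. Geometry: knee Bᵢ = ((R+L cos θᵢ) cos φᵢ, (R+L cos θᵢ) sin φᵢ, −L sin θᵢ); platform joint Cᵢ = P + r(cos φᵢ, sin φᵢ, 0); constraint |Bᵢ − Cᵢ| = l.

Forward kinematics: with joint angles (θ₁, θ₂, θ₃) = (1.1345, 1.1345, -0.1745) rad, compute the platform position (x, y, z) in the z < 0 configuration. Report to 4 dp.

φ1=0.0°: virtual centre (0.2007, 0.0000, -0.1088), radius l
arm 2 at φ=120.0°: (R−r)+L cos θ2 = 0.2007;  S2 = (-0.1004, 0.1738, -0.1088)
φ3=240.0°: virtual centre (-0.1341, -0.2322, 0.0208), radius l
eliminate P² terms by subtracting sphere 1 from 2 and 3
[-0.6021 0.3476 0.0000]·P = 0.0000;  [-0.6696 -0.4645 0.2592]·P = 0.0202
det = 0.5125;  x = -0.0137+0.1758z,  y = -0.0238+0.3045z
quadratic in z: (1.1237)z²+(0.1276)z+(-0.1441)=0, √Δ=0.8149 → z ∈ {-0.4194, 0.3058}; z = -0.4194 (taking z<0)
x = -0.0875, y = -0.1515

(-0.0875, -0.1515, -0.4194)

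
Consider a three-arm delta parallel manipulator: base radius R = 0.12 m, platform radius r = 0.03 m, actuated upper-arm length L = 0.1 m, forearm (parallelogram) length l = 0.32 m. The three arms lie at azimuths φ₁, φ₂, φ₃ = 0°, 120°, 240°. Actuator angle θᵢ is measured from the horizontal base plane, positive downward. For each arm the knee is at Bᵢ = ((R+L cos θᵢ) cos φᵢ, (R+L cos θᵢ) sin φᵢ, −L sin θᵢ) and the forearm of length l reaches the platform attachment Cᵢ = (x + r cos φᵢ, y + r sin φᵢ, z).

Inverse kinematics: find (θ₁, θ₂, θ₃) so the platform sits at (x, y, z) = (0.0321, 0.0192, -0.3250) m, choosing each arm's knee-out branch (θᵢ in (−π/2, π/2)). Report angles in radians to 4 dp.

rotate P by −φ1: (0.0321, 0.0192, -0.3250)
  A cos θ + B sin θ = C:  0.0579·cos θ + -0.3250·sin θ = -0.0847
  γ=atan2(-0.3250,0.0579)=-1.3945;  ψ=arccos(-0.2567)=1.8304;  θ1=γ+ψ≈0.4359
φ2=120.0° → target in arm frame (0.0006, -0.0374)
  A cos θ + B sin θ = C:  0.0894·cos θ + -0.3250·sin θ = -0.1131
  γ=atan2(-0.3250,0.0894)=-1.3023;  ψ=arccos(-0.3355)=1.9130;  θ2=γ+ψ≈0.6107
φ3=240.0° → target in arm frame (-0.0327, 0.0182)
  A cos θ + B sin θ = C:  0.1227·cos θ + -0.3250·sin θ = -0.1430
  θ3 = atan2(B,A) + arccos(C/0.3474) = 0.7853

θ₁ = 0.4359, θ₂ = 0.6107, θ₃ = 0.7853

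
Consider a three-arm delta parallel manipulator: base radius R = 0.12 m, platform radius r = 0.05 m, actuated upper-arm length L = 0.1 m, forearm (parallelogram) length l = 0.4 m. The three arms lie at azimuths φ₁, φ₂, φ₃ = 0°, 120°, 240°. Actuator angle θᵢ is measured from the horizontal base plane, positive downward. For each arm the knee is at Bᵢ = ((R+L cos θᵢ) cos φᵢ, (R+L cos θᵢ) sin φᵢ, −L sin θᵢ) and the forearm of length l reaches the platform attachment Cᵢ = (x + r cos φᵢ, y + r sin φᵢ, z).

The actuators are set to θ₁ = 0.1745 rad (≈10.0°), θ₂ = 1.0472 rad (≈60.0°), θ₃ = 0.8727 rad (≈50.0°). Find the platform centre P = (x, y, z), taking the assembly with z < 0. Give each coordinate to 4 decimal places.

(0.1279, -0.0275, -0.4143)

φ1=0.0°: virtual centre (0.1685, 0.0000, -0.0174), radius l
φ2=120.0°: virtual centre (-0.0600, 0.1039, -0.0866), radius l
arm 3 at φ=240.0°: (R−r)+L cos θ3 = 0.1343;  centre 3 = (-0.0671, -0.1163, -0.0766)
eliminate P² terms by subtracting sphere 1 from 2 and 3
linear system: -0.4570x+0.2078y = -0.0068−-0.1385z; -0.4712x+-0.2326y = -0.0048−-0.1185z
Cramer: x(z) = 0.0126-0.2783z;  y(z) = -0.0049+0.0544z
quadratic in z: (1.0804)z²+(0.1209)z+(-0.1354)=0, √Δ=0.7744 → z ∈ {-0.4143, 0.3024}; z = -0.4143 (taking z<0)
x = 0.1279, y = -0.0275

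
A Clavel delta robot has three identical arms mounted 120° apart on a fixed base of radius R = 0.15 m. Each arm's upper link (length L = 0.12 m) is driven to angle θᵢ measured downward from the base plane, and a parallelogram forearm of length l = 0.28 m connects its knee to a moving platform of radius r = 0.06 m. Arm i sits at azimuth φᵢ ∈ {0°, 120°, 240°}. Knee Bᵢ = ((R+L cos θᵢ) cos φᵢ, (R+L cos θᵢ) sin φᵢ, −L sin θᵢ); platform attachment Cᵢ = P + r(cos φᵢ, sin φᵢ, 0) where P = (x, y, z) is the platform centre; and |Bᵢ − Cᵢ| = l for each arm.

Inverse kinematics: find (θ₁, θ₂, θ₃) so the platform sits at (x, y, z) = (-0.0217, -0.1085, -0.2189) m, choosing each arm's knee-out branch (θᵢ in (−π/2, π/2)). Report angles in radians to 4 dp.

θ₁ = 0.6107, θ₂ = 0.9602, θ₃ = -0.3486

φ1=0.0° → target in arm frame (-0.0217, -0.1085)
  A=0.1117, B=-0.2189, C=(l²−L²−A²−y'²−z²)/(2L)=-0.0340
  √(A²+B²)=0.2458;  θ1 = -1.0990+1.7097 ≈ 0.6107
arm 2 (φ=120.0°): x'=-0.0831, y'=0.0730
  A=0.1731, B=-0.2189, C=(l²−L²−A²−y'²−z²)/(2L)=-0.0801
  √(A²+B²)=0.2791;  θ2 = -0.9017+1.8619 ≈ 0.9602
arm 3 (φ=240.0°): x'=0.1048, y'=0.0355
  A cos θ + B sin θ = C:  -0.0148·cos θ + -0.2189·sin θ = 0.0609
  θ3 = atan2(B,A) + arccos(C/0.2194) = -0.3486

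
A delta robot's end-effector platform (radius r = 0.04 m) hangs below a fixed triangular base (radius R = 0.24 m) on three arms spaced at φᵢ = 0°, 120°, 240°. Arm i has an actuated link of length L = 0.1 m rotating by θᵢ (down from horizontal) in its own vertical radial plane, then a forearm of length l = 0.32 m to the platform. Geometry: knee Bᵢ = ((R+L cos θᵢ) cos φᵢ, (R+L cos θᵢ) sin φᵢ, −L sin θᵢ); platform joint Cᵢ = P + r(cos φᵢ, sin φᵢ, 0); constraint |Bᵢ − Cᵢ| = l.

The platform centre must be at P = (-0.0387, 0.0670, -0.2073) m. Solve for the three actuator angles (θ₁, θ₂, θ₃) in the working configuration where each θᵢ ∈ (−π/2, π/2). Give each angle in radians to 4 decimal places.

θ₁ = 1.0473, θ₂ = -0.2609, θ₃ = 1.0471

arm 1 (φ=0.0°): x'=-0.0387, y'=0.0670
  e−x'=0.2387;  (l²−L²−(e−x')²−y'²−z²)/2L = -0.0602
  θ1 = atan2(B,A) + arccos(C/0.3162) = 1.0473
rotate P by −φ2: (0.0774, 0.0000, -0.2073)
  A cos θ + B sin θ = C:  0.1226·cos θ + -0.2073·sin θ = 0.1719
  √(A²+B²)=0.2409;  θ2 = -1.0366+0.7757 ≈ -0.2609
rotate P by −φ3: (-0.0387, -0.0670, -0.2073)
  A=0.2387, B=-0.2073, C=(l²−L²−A²−y'²−z²)/(2L)=-0.0601
  √(A²+B²)=0.3161;  θ3 = -0.7152+1.7622 ≈ 1.0471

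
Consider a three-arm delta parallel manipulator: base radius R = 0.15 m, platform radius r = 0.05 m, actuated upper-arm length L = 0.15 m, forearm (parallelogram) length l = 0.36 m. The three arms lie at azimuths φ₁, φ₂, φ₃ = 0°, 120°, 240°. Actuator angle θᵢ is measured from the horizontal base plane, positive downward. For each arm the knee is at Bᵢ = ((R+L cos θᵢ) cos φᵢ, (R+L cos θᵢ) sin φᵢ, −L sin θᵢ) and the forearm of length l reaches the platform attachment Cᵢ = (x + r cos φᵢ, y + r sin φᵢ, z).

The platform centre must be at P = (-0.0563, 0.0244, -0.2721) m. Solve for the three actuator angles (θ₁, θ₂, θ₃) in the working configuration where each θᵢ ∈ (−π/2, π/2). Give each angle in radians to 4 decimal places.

arm 1 (φ=0.0°): x'=-0.0563, y'=0.0244
  A=0.1563, B=-0.2721, C=(l²−L²−A²−y'²−z²)/(2L)=0.0268
  √(A²+B²)=0.3138;  θ1 = -1.0494+1.4853 ≈ 0.4359
arm 2 (φ=120.0°): x'=0.0493, y'=0.0366
  e−x'=0.0507;  (l²−L²−(e−x')²−y'²−z²)/2L = 0.0972
  γ=atan2(-0.2721,0.0507)=-1.3865;  ψ=arccos(0.3511)=1.2121;  θ2=γ+ψ≈-0.1744
arm 3 (φ=240.0°): x'=0.0070, y'=-0.0610
  A=0.0930, B=-0.2721, C=(l²−L²−A²−y'²−z²)/(2L)=0.0690
  √(A²+B²)=0.2875;  θ3 = -1.2415+1.3285 ≈ 0.0869

θ₁ = 0.4359, θ₂ = -0.1744, θ₃ = 0.0869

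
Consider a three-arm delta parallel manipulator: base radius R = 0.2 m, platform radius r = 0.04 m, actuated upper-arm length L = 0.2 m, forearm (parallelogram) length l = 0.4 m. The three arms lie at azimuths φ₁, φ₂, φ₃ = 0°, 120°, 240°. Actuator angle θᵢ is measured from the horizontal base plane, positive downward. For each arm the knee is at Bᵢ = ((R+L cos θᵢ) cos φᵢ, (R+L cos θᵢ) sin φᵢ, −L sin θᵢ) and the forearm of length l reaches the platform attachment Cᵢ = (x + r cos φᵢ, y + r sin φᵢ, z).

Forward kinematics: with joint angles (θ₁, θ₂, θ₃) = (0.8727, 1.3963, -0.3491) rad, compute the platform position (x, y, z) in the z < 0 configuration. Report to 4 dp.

φ1=0.0°: virtual centre (0.2886, 0.0000, -0.1532), radius l
arm 2 at φ=120.0°: e+L cos θ2 = 0.1947;  centre 2 = (-0.0974, 0.1686, -0.1970)
centre 3 = (0.3479·cos240.0°, 0.3479·sin240.0°, 0.0684) = (-0.1740, -0.3013, 0.0684)
subtract pairs → two planes through P
linear system: -0.7718x+0.3373y = -0.0300−-0.0875z; -0.9250x+-0.6026y = 0.0190−0.4432z
Cramer: x(z) = 0.0150+0.1245z;  y(z) = -0.0546+0.5444z
into |P−centre ₁|² = l²: 1.3119z² + 0.1789z + -0.0587 = 0;  Δ = 0.3402;  z = -0.2905 or 0.1541 → z<0 root = -0.2905
x = -0.0211, y = -0.2127

(-0.0211, -0.2127, -0.2905)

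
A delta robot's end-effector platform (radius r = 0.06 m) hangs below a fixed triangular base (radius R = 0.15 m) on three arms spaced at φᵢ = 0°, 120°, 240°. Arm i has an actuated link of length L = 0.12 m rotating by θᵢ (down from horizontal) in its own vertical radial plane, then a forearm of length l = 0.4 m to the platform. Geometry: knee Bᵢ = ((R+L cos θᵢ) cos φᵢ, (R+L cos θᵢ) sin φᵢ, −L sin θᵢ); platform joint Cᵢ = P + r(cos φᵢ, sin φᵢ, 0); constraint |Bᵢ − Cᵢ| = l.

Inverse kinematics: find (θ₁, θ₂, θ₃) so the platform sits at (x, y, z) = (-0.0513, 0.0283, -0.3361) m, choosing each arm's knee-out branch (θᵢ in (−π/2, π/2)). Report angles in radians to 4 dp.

θ₁ = 0.2619, θ₂ = -0.2621, θ₃ = 0.0002

arm 1 (φ=0.0°): x'=-0.0513, y'=0.0283
  A cos θ + B sin θ = C:  0.1413·cos θ + -0.3361·sin θ = 0.0495
  √(A²+B²)=0.3646;  θ1 = -1.1728+1.4347 ≈ 0.2619
rotate P by −φ2: (0.0502, 0.0303, -0.3361)
  A=0.0398, B=-0.3361, C=(l²−L²−A²−y'²−z²)/(2L)=0.1256
  √(A²+B²)=0.3385;  θ2 = -1.4528+1.1908 ≈ -0.2621
φ3=240.0° → target in arm frame (0.0011, -0.0586)
  A=0.0889, B=-0.3361, C=(l²−L²−A²−y'²−z²)/(2L)=0.0888
  θ3 = atan2(B,A) + arccos(C/0.3476) = 0.0002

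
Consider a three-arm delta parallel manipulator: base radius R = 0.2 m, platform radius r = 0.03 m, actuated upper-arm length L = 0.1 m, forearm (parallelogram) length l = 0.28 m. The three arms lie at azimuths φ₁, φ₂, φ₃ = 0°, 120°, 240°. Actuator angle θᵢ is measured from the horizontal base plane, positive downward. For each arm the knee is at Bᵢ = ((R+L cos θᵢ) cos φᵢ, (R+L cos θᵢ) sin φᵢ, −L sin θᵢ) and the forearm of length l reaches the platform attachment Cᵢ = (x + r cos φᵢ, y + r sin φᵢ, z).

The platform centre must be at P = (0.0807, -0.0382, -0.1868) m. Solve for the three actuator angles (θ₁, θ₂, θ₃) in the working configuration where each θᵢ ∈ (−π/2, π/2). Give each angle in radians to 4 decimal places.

θ₁ = -0.1744, θ₂ = 1.3962, θ₃ = 0.8728

φ1=0.0° → target in arm frame (0.0807, -0.0382)
  e−x'=0.0893;  (l²−L²−(e−x')²−y'²−z²)/2L = 0.1204
  γ=atan2(-0.1868,0.0893)=-1.1249;  ψ=arccos(0.5813)=0.9505;  θ1=γ+ψ≈-0.1744
φ2=120.0° → target in arm frame (-0.0734, -0.0508)
  e−x'=0.2434;  (l²−L²−(e−x')²−y'²−z²)/2L = -0.1417
  γ=atan2(-0.1868,0.2434)=-0.6545;  ψ=arccos(-0.4617)=2.0507;  θ2=γ+ψ≈1.3962
rotate P by −φ3: (-0.0073, 0.0890, -0.1868)
  A cos θ + B sin θ = C:  0.1773·cos θ + -0.1868·sin θ = -0.0292
  θ3 = atan2(B,A) + arccos(C/0.2575) = 0.8728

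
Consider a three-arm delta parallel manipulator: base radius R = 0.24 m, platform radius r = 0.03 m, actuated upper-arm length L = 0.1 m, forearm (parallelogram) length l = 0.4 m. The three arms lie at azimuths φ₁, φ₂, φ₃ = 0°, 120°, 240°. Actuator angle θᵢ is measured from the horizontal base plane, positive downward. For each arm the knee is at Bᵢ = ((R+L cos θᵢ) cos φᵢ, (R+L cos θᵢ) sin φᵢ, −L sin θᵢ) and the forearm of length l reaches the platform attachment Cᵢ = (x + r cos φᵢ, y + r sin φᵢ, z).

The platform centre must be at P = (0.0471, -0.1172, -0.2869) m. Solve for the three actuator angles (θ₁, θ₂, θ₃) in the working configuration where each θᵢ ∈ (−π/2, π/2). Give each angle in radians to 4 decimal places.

arm 1 (φ=0.0°): x'=0.0471, y'=-0.1172
  e−x'=0.1629;  (l²−L²−(e−x')²−y'²−z²)/2L = 0.1371
  √(A²+B²)=0.3299;  θ1 = -1.0544+1.1423 ≈ 0.0879
rotate P by −φ2: (-0.1250, 0.0178, -0.2869)
  A cos θ + B sin θ = C:  0.3350·cos θ + -0.2869·sin θ = -0.2244
  √(A²+B²)=0.4411;  θ2 = -0.7081+2.1046 ≈ 1.3964
φ3=240.0° → target in arm frame (0.0779, 0.0994)
  e−x'=0.1321;  (l²−L²−(e−x')²−y'²−z²)/2L = 0.2019
  √(A²+B²)=0.3158;  θ3 = -1.1394+0.8774 ≈ -0.2620

θ₁ = 0.0879, θ₂ = 1.3964, θ₃ = -0.2620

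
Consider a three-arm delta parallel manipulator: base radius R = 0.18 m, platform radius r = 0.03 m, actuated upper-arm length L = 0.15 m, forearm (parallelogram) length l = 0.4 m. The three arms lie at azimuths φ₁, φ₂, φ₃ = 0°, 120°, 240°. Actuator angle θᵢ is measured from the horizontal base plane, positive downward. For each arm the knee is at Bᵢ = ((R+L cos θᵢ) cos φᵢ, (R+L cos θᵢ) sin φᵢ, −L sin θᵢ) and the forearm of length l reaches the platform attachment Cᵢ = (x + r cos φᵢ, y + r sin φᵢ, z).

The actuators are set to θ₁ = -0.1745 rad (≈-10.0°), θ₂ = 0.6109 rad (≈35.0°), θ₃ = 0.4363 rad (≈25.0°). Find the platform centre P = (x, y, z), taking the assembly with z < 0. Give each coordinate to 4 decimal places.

(0.0773, -0.0195, -0.3072)

arm 1 at φ=0.0°: e+L cos θ1 = 0.2977;  S1 = (0.2977, 0.0000, 0.0260)
φ2=120.0°: virtual centre (-0.1364, 0.2363, -0.0860), radius l
S3 = (0.2859·cos240.0°, 0.2859·sin240.0°, -0.0634) = (-0.1430, -0.2476, -0.0634)
eliminate P² terms by subtracting sphere 1 from 2 and 3
plane₁₂: -0.8683x+0.4726y+-0.2242z = -0.0075
det = 0.8466;  x = 0.0063+-0.2310z,  y = -0.0041+0.0499z
sphere 1 gives Az²+Bz+C=0 with A=1.0558, B=0.0821, C=-0.0744;  B²−4AC=0.3210;  roots -0.3072, 0.2294;  negative root z = -0.3072
x = 0.0773, y = -0.0195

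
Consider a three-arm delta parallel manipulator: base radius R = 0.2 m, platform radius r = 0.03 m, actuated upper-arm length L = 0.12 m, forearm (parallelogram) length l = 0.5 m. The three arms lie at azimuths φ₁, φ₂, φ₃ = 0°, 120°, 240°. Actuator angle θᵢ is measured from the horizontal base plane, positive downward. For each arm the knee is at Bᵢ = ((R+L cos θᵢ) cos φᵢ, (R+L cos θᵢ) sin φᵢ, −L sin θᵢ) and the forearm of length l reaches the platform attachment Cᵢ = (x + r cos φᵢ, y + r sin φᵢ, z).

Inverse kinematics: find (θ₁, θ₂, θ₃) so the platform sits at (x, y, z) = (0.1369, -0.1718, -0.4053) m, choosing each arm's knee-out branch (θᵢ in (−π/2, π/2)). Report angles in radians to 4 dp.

arm 1 (φ=0.0°): x'=0.1369, y'=-0.1718
  e−x'=0.0331;  (l²−L²−(e−x')²−y'²−z²)/2L = 0.1697
  √(A²+B²)=0.4066;  θ1 = -1.4893+1.1404 ≈ -0.3489
φ2=120.0° → target in arm frame (-0.2172, -0.0327)
  A=0.3872, B=-0.4053, C=(l²−L²−A²−y'²−z²)/(2L)=-0.3320
  θ2 = atan2(B,A) + arccos(C/0.5606) = 1.3965
rotate P by −φ3: (0.0803, 0.2045, -0.4053)
  A=0.0897, B=-0.4053, C=(l²−L²−A²−y'²−z²)/(2L)=0.0895
  θ3 = atan2(B,A) + arccos(C/0.4151) = 0.0003

θ₁ = -0.3489, θ₂ = 1.3965, θ₃ = 0.0003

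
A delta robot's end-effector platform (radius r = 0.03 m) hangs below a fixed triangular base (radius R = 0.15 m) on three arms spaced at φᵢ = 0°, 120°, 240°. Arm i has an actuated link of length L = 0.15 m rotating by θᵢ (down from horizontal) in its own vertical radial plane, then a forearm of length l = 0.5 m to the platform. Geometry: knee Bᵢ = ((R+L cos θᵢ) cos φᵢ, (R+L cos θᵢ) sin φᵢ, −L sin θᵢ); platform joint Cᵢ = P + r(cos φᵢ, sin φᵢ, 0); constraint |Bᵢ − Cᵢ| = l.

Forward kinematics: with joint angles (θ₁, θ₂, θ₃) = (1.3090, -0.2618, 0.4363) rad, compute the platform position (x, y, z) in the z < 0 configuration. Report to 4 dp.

centre 1 = (0.1588·cos0.0°, 0.1588·sin0.0°, -0.1449) = (0.1588, 0.0000, -0.1449)
centre 2 = (0.2649·cos120.0°, 0.2649·sin120.0°, 0.0388) = (-0.1324, 0.2294, 0.0388)
centre 3 = (0.2559·cos240.0°, 0.2559·sin240.0°, -0.0634) = (-0.1280, -0.2217, -0.0634)
eliminate P² terms by subtracting sphere 1 from 2 and 3
linear system: -0.5825x+0.4588y = 0.0255−0.3674z; -0.5736x+-0.4433y = 0.0233−0.1630z
Cramer: x(z) = -0.0422+0.4558z;  y(z) = 0.0020-0.2221z
quadratic in z: (1.2571)z²+(0.1057)z+(-0.1886)=0, √Δ=0.9796 → z ∈ {-0.4317, 0.3476}; z = -0.4317 (taking z<0)
x = -0.2389, y = 0.0978

(-0.2389, 0.0978, -0.4317)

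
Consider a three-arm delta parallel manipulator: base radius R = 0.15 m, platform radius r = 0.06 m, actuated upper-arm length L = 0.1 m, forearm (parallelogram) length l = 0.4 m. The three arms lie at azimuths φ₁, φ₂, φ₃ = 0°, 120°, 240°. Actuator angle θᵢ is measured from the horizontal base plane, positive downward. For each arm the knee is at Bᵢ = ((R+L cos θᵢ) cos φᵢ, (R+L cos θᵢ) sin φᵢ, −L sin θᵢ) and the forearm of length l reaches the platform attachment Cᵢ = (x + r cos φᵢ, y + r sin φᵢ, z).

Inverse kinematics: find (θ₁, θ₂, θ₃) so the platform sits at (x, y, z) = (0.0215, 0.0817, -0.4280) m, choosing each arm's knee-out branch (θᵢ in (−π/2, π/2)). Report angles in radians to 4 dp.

θ₁ = 0.6984, θ₂ = 0.5238, θ₃ = 1.1346

arm 1 (φ=0.0°): x'=0.0215, y'=0.0817
  e−x'=0.0685;  (l²−L²−(e−x')²−y'²−z²)/2L = -0.2228
  θ1 = atan2(B,A) + arccos(C/0.4334) = 0.6984
arm 2 (φ=120.0°): x'=0.0600, y'=-0.0595
  A=0.0300, B=-0.4280, C=(l²−L²−A²−y'²−z²)/(2L)=-0.1881
  √(A²+B²)=0.4290;  θ2 = -1.5008+2.0246 ≈ 0.5238
rotate P by −φ3: (-0.0815, -0.0222, -0.4280)
  A cos θ + B sin θ = C:  0.1715·cos θ + -0.4280·sin θ = -0.3155
  θ3 = atan2(B,A) + arccos(C/0.4611) = 1.1346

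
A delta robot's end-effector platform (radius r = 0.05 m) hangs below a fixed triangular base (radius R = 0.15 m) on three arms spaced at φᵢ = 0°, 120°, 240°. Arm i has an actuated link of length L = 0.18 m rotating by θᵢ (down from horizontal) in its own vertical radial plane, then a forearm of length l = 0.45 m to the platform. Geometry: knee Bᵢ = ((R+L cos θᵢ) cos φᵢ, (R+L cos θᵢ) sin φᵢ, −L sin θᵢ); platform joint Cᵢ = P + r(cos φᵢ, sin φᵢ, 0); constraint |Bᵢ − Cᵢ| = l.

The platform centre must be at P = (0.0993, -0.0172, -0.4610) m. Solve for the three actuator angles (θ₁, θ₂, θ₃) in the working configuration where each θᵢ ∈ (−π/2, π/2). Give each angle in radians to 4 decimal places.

rotate P by −φ1: (0.0993, -0.0172, -0.4610)
  A cos θ + B sin θ = C:  0.0007·cos θ + -0.4610·sin θ = -0.1187
  γ=atan2(-0.4610,0.0007)=-1.5693;  ψ=arccos(-0.2574)=1.8311;  θ1=γ+ψ≈0.2618
rotate P by −φ2: (-0.0645, -0.0774, -0.4610)
  e−x'=0.1645;  (l²−L²−(e−x')²−y'²−z²)/2L = -0.2097
  γ=atan2(-0.4610,0.1645)=-1.2280;  ψ=arccos(-0.4284)=2.0135;  θ2=γ+ψ≈0.7855
arm 3 (φ=240.0°): x'=-0.0348, y'=0.0946
  e−x'=0.1348;  (l²−L²−(e−x')²−y'²−z²)/2L = -0.1931
  √(A²+B²)=0.4803;  θ3 = -1.2864+1.9846 ≈ 0.6982

θ₁ = 0.2618, θ₂ = 0.7855, θ₃ = 0.6982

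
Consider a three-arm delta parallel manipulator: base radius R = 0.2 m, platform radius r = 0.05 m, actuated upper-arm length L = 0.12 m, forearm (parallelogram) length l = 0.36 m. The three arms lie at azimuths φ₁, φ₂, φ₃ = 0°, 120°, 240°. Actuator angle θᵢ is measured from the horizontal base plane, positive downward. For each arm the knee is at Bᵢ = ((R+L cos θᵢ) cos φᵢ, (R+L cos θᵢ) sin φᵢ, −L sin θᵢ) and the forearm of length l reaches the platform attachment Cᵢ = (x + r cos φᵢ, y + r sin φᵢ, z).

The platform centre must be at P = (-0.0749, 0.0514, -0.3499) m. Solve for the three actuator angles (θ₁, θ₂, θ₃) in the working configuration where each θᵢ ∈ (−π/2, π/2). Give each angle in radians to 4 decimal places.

θ₁ = 1.2217, θ₂ = 0.3492, θ₃ = 0.8727

arm 1 (φ=0.0°): x'=-0.0749, y'=0.0514
  A=0.2249, B=-0.3499, C=(l²−L²−A²−y'²−z²)/(2L)=-0.2519
  √(A²+B²)=0.4159;  θ1 = -0.9995+2.2213 ≈ 1.2217
arm 2 (φ=120.0°): x'=0.0820, y'=0.0392
  A=0.0680, B=-0.3499, C=(l²−L²−A²−y'²−z²)/(2L)=-0.0558
  γ=atan2(-0.3499,0.0680)=-1.3787;  ψ=arccos(-0.1566)=1.7280;  θ2=γ+ψ≈0.3492
arm 3 (φ=240.0°): x'=-0.0071, y'=-0.0906
  A=0.1571, B=-0.3499, C=(l²−L²−A²−y'²−z²)/(2L)=-0.1671
  γ=atan2(-0.3499,0.1571)=-1.1489;  ψ=arccos(-0.4357)=2.0216;  θ3=γ+ψ≈0.8727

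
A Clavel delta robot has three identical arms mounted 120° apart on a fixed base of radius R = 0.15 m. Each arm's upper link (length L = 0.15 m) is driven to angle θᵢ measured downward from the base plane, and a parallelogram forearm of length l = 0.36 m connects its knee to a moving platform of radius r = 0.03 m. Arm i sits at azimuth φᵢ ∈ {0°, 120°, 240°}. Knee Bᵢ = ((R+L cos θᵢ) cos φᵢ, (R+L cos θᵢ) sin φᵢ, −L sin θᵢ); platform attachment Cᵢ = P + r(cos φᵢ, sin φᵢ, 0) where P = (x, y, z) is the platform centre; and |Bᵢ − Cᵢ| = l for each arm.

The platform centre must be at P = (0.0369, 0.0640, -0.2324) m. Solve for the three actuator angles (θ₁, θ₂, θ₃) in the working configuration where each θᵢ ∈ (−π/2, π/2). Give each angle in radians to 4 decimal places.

rotate P by −φ1: (0.0369, 0.0640, -0.2324)
  A cos θ + B sin θ = C:  0.0831·cos θ + -0.2324·sin θ = 0.1403
  √(A²+B²)=0.2468;  θ1 = -1.2274+0.9662 ≈ -0.2612
φ2=120.0° → target in arm frame (0.0370, -0.0640)
  A=0.0830, B=-0.2324, C=(l²−L²−A²−y'²−z²)/(2L)=0.1404
  √(A²+B²)=0.2468;  θ2 = -1.2277+0.9658 ≈ -0.2619
φ3=240.0° → target in arm frame (-0.0739, 0.0000)
  e−x'=0.1939;  (l²−L²−(e−x')²−y'²−z²)/2L = 0.0517
  γ=atan2(-0.2324,0.1939)=-0.8755;  ψ=arccos(0.1707)=1.3992;  θ3=γ+ψ≈0.5237

θ₁ = -0.2612, θ₂ = -0.2619, θ₃ = 0.5237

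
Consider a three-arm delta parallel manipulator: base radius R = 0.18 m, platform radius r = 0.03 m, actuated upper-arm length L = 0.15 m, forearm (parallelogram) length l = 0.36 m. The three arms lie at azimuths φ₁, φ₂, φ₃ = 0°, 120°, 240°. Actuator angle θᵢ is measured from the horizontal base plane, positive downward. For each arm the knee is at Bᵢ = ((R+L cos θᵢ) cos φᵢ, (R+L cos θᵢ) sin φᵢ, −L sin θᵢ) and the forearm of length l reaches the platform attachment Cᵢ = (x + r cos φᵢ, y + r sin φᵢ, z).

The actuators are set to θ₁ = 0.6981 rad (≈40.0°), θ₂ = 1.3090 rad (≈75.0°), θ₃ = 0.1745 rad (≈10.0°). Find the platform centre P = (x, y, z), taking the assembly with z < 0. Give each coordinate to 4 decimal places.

(0.0153, -0.1311, -0.3203)

arm 1 at φ=0.0°: e+L cos θ1 = 0.2649;  centre 1 = (0.2649, 0.0000, -0.0964)
centre 2 = (0.1888·cos120.0°, 0.1888·sin120.0°, -0.1449) = (-0.0944, 0.1635, -0.1449)
arm 3 at φ=240.0°: e+L cos θ3 = 0.2977;  centre 3 = (-0.1489, -0.2578, -0.0260)
subtract pairs → two planes through P
[-0.7186 0.3271 -0.0969]·P = -0.0228;  [-0.8275 -0.5157 0.1407]·P = 0.0098
Cramer: x(z) = 0.0133-0.0062z;  y(z) = -0.0405+0.2829z
sphere 1 gives Az²+Bz+C=0 with A=1.0800, B=0.1730, C=-0.0554;  B²−4AC=0.2692;  roots -0.3203, 0.1601;  negative root z = -0.3203
x = 0.0153, y = -0.1311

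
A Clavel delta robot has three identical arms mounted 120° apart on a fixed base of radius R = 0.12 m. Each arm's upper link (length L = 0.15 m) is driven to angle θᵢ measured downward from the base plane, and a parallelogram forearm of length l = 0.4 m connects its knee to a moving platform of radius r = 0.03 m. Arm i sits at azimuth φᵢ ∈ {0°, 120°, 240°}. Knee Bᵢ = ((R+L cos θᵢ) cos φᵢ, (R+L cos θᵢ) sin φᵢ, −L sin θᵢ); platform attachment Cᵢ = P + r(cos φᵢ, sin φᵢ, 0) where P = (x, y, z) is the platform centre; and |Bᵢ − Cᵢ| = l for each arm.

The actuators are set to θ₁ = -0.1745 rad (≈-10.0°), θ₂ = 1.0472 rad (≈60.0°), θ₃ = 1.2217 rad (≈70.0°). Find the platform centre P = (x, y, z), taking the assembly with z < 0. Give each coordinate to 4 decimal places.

(0.2164, 0.0332, -0.3720)

φ1=0.0°: virtual centre (0.2377, 0.0000, 0.0260), radius l
centre 2 = (0.1650·cos120.0°, 0.1650·sin120.0°, -0.1299) = (-0.0825, 0.1429, -0.1299)
φ3=240.0°: virtual centre (-0.0707, -0.1224, -0.1410), radius l
subtract pairs → two planes through P
plane₁₂: -0.6404x+0.2858y+-0.3119z = -0.0131
det = 0.3330;  x = 0.0245+-0.5159z,  y = 0.0091+-0.0647z
quadratic in z: (1.2703)z²+(0.1667)z+(-0.1138)=0, √Δ=0.7784 → z ∈ {-0.3720, 0.2408}; z = -0.3720 (taking z<0)
x = 0.2164, y = 0.0332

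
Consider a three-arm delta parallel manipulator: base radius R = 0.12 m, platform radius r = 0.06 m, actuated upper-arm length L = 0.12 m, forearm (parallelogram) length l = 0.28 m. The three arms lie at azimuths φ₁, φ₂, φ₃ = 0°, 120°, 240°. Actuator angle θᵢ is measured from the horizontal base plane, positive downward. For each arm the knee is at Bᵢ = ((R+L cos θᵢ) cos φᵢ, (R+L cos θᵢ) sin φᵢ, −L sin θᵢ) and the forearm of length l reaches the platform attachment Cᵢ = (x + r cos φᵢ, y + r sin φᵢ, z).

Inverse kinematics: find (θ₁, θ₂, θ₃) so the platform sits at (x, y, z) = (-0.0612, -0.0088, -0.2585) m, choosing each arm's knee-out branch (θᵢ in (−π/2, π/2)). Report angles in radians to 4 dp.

θ₁ = 0.6980, θ₂ = 0.2620, θ₃ = 0.1751

rotate P by −φ1: (-0.0612, -0.0088, -0.2585)
  A cos θ + B sin θ = C:  0.1212·cos θ + -0.2585·sin θ = -0.0733
  θ1 = atan2(B,A) + arccos(C/0.2855) = 0.6980
φ2=120.0° → target in arm frame (0.0230, 0.0574)
  A cos θ + B sin θ = C:  0.0370·cos θ + -0.2585·sin θ = -0.0312
  γ=atan2(-0.2585,0.0370)=-1.4285;  ψ=arccos(-0.1195)=1.6906;  θ2=γ+ψ≈0.2620
arm 3 (φ=240.0°): x'=0.0382, y'=-0.0486
  A cos θ + B sin θ = C:  0.0218·cos θ + -0.2585·sin θ = -0.0236
  √(A²+B²)=0.2594;  θ3 = -1.4867+1.6618 ≈ 0.1751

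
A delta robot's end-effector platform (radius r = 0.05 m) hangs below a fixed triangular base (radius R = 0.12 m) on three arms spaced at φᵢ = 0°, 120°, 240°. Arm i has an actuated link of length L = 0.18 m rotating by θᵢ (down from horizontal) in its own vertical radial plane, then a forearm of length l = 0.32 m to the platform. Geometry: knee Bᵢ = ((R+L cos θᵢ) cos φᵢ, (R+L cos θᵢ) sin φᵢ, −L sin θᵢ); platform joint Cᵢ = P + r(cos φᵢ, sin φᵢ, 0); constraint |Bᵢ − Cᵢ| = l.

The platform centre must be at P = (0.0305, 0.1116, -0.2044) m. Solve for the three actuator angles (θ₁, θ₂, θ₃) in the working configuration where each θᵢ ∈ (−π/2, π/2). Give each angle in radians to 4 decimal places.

θ₁ = 0.0002, θ₂ = -0.3494, θ₃ = 0.7854

arm 1 (φ=0.0°): x'=0.0305, y'=0.1116
  e−x'=0.0395;  (l²−L²−(e−x')²−y'²−z²)/2L = 0.0395
  θ1 = atan2(B,A) + arccos(C/0.2082) = 0.0002
arm 2 (φ=120.0°): x'=0.0814, y'=-0.0822
  A=-0.0114, B=-0.2044, C=(l²−L²−A²−y'²−z²)/(2L)=0.0593
  γ=atan2(-0.2044,-0.0114)=-1.6265;  ψ=arccos(0.2894)=1.2771;  θ2=γ+ψ≈-0.3494
φ3=240.0° → target in arm frame (-0.1119, -0.0294)
  A cos θ + B sin θ = C:  0.1819·cos θ + -0.2044·sin θ = -0.0159
  θ3 = atan2(B,A) + arccos(C/0.2736) = 0.7854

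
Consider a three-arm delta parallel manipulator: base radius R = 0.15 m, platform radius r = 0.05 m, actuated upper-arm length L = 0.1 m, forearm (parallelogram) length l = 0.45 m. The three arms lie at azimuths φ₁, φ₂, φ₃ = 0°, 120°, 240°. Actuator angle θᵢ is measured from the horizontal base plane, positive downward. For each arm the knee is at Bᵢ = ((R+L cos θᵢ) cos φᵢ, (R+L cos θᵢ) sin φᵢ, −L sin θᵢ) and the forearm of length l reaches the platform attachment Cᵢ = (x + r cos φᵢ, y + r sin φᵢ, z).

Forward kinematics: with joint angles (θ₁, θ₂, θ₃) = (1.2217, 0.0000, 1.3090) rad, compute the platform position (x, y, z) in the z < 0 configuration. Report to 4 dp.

(-0.0834, 0.1692, -0.4497)

centre 1 = (0.1342·cos0.0°, 0.1342·sin0.0°, -0.0940) = (0.1342, 0.0000, -0.0940)
arm 2 at φ=120.0°: ρ2 = 0.2000;  centre 2 = (-0.1000, 0.1732, 0.0000)
centre 3 = (0.1259·cos240.0°, 0.1259·sin240.0°, -0.0966) = (-0.0629, -0.1090, -0.0966)
eliminate P² terms by subtracting sphere 1 from 2 and 3
[-0.4684 0.3464 0.1879]·P = 0.0132;  [-0.3943 -0.2180 -0.0052]·P = -0.0017
det = 0.2387;  x = -0.0096+0.1640z,  y = 0.0250+-0.3207z
quadratic in z: (1.1298)z²+(0.1247)z+(-0.1724)=0, √Δ=0.8913 → z ∈ {-0.4497, 0.3393}; z = -0.4497 (taking z<0)
x = -0.0834, y = 0.1692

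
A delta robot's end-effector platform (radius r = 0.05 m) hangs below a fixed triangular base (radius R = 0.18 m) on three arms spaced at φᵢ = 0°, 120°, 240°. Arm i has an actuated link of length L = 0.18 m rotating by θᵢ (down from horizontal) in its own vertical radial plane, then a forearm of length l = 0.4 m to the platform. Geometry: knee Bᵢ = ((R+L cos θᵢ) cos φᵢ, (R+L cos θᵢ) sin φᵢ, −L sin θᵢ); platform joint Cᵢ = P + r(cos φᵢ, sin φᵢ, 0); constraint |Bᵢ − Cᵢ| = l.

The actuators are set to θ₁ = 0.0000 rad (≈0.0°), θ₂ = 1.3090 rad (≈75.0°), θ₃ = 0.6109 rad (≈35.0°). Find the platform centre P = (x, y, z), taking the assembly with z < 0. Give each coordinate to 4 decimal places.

centre 1 = (0.3100·cos0.0°, 0.3100·sin0.0°, 0.0000) = (0.3100, 0.0000, 0.0000)
arm 2 at φ=120.0°: (R−r)+L cos θ2 = 0.1766;  centre 2 = (-0.0883, 0.1529, -0.1739)
φ3=240.0°: virtual centre (-0.1387, -0.2403, -0.1032), radius l
subtract pairs → two planes through P
plane₁₂: -0.7966x+0.3059y+-0.3477z = -0.0347
det = 0.6573;  x = 0.0293+-0.3503z,  y = -0.0371+0.2245z
quadratic in z: (1.1731)z²+(0.1800)z+(-0.0798)=0, √Δ=0.6380 → z ∈ {-0.3486, 0.1952}; z = -0.3486 (taking z<0)
x = 0.1514, y = -0.1154

(0.1514, -0.1154, -0.3486)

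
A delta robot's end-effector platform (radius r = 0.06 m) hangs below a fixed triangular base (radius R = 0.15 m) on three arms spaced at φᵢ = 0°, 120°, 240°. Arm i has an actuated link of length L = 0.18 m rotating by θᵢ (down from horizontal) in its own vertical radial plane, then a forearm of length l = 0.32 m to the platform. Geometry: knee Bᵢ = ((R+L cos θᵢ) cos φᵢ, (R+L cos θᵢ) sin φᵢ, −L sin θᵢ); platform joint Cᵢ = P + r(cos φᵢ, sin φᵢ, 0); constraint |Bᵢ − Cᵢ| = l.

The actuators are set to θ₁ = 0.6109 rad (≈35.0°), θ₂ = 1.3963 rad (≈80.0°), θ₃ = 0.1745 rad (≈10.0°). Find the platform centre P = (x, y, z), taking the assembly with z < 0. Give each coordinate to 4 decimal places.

O1 = (0.2374·cos0.0°, 0.2374·sin0.0°, -0.1032) = (0.2374, 0.0000, -0.1032)
arm 2 at φ=120.0°: ρ2 = 0.1213;  O2 = (-0.0606, 0.1050, -0.1773)
arm 3 at φ=240.0°: ρ3 = 0.2673;  O3 = (-0.1336, -0.2315, -0.0313)
|O₂|²−|O₁|² = -0.0209;  |O₃|²−|O₁|² = 0.0054
plane₁₂: -0.5961x+0.2100y+-0.1480z = -0.0209
det = 0.4318;  x = 0.0198+-0.0887z,  y = -0.0434+0.4532z
into |P−O₁|² = l²: 1.2133z² + 0.2058z + -0.0425 = 0;  Δ = 0.2486;  z = -0.2903 or 0.1207 → z<0 root = -0.2903
x = 0.0455, y = -0.1749

(0.0455, -0.1749, -0.2903)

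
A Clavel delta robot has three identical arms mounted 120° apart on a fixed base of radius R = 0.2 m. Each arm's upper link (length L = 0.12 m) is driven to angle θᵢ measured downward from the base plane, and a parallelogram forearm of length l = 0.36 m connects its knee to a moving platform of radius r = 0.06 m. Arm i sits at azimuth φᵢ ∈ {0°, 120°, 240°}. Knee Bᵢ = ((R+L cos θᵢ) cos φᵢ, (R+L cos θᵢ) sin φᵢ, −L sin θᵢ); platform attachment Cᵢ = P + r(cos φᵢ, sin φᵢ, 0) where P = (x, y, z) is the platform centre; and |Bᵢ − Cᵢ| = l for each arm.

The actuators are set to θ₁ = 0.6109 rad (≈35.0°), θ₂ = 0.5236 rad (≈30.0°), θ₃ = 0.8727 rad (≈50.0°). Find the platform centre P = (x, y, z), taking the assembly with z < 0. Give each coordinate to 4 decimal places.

φ1=0.0°: virtual centre (0.2383, 0.0000, -0.0688), radius l
arm 2 at φ=120.0°: e+L cos θ2 = 0.2439;  centre 2 = (-0.1220, 0.2112, -0.0600)
arm 3 at φ=240.0°: e+L cos θ3 = 0.2171;  centre 3 = (-0.1086, -0.1880, -0.0919)
eliminate P² terms by subtracting sphere 1 from 2 and 3
[-0.7205 0.4225 0.0177]·P = 0.0016;  [-0.6937 -0.3761 -0.0462]·P = -0.0059
det = 0.5641;  x = 0.0034+-0.0228z,  y = 0.0095+-0.0807z
sphere 1 gives Az²+Bz+C=0 with A=1.0070, B=0.1469, C=-0.0696;  B²−4AC=0.3019;  roots -0.3457, 0.1999;  negative root z = -0.3457
x = 0.0113, y = 0.0374

(0.0113, 0.0374, -0.3457)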